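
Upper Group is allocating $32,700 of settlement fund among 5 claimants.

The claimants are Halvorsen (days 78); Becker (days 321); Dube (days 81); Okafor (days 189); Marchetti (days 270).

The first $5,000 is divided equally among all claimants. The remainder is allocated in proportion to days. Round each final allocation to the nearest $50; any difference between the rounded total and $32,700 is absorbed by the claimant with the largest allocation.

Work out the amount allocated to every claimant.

Halvorsen: $3,300; Becker: $10,450; Dube: $3,400; Okafor: $6,600; Marchetti: $8,950

Equal tier: $5,000 ÷ 5 = $1,000 apiece.
Remainder $27,700 by days (total 939): Halvorsen 2,300.96 → $2,300; Becker 9,469.33 → $9,450; Dube 2,389.46 → $2,400; Okafor 5,575.40 → $5,600; Marchetti 7,964.86 → $7,950.
Totals: Halvorsen $1,000 + $2,300 = $3,300; Becker $1,000 + $9,450 = $10,450; Dube $1,000 + $2,400 = $3,400; Okafor $1,000 + $5,600 = $6,600; Marchetti $1,000 + $7,950 = $8,950.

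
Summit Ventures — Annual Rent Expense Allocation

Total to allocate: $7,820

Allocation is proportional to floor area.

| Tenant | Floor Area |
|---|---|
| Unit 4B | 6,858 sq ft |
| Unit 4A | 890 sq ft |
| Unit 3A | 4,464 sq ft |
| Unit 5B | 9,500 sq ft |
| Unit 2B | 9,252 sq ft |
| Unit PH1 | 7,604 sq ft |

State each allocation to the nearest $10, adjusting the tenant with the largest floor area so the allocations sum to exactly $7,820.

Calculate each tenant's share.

Combined floor area = 38,568.
Unrounded shares: Unit 4B 6,858/38,568 × $7,820 = 1,390.52; Unit 4A 890/38,568 × $7,820 = 180.46; Unit 3A 4,464/38,568 × $7,820 = 905.12; Unit 5B 9,500/38,568 × $7,820 = 1,926.21; Unit 2B 9,252/38,568 × $7,820 = 1,875.92; Unit PH1 7,604/38,568 × $7,820 = 1,541.78.
Rounded to nearest $10: Unit 4B $1,390; Unit 4A $180; Unit 3A $910; Unit 5B $1,930; Unit 2B $1,880; Unit PH1 $1,540. Sum = $7,830.
Difference $7,820 − $7,830 = −$10 applied to largest floor area (Unit 5B): Unit 5B becomes $1,920.

Unit 4B: $1,390; Unit 4A: $180; Unit 3A: $910; Unit 5B: $1,920; Unit 2B: $1,880; Unit PH1: $1,540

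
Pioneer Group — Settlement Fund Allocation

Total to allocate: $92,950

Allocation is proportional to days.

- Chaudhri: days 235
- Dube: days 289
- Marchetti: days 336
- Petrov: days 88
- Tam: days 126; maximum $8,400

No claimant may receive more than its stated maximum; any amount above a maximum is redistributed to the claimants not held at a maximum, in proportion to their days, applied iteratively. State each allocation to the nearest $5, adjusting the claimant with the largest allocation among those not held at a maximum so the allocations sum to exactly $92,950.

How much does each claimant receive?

Total days = 1,074.
Pro-rata shares before constraints: Chaudhri 20,338.22; Dube 25,011.69; Marchetti 29,079.33; Petrov 7,616.01; Tam 10,904.75.
Held at cap: Tam ($8,400); balance $84,550 reallocated over remaining days 948.
Shares after redistribution: Chaudhri 20,959.12 → $20,960; Dube 25,775.26 → $25,775; Marchetti 29,967.09 → $29,965; Petrov 7,848.52 → $7,850.

Chaudhri: $20,960 · Dube: $25,775 · Marchetti: $29,965 · Petrov: $7,850 · Tam: $8,400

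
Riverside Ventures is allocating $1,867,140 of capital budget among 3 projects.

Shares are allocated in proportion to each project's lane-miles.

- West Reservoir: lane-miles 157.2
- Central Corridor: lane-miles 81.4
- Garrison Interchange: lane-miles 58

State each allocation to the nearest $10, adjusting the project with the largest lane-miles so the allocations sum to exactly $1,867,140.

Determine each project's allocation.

West Reservoir: $989,600; Central Corridor: $512,420; Garrison Interchange: $365,120

Sum of lane-miles: 157.2 + 81.4 + 58 = 296.6.
Pro-rata amounts: West Reservoir 989,596.79; Central Corridor 512,424.80; Garrison Interchange 365,118.41.
At nearest $10: West Reservoir $989,600; Central Corridor $512,420; Garrison Interchange $365,120. Sum = $1,867,140.
Sum already equals the total — no adjustment.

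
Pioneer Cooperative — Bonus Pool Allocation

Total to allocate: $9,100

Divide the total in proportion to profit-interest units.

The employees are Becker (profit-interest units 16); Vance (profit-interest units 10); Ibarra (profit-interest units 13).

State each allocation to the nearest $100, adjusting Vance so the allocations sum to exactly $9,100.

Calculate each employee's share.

Becker: $3,700 · Vance: $2,400 · Ibarra: $3,000

Sum of profit-interest units: 39.
Pro-rata amounts: Becker 16/39 × $9,100 = 3,733.33; Vance 10/39 × $9,100 = 2,333.33; Ibarra 13/39 × $9,100 = 3,033.33.
Rounded to nearest $100: Becker $3,700; Vance $2,300; Ibarra $3,000. Sum = $9,000.
Difference $9,100 − $9,000 = +$100 applied to Vance: Vance becomes $2,400.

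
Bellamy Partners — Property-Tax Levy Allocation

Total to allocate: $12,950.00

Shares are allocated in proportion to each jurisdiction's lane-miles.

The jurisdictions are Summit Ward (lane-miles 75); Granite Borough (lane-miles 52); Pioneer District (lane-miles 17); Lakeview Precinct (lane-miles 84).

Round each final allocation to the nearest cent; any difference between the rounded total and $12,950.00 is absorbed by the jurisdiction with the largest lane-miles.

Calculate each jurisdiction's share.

Lane-miles total: 75 + 52 + 17 + 84 = 228.
Proportional shares: Summit Ward 4,259.8684; Granite Borough 2,953.5088; Pioneer District 965.5702; Lakeview Precinct 4,771.0526.
At nearest cent: Summit Ward $4,259.87; Granite Borough $2,953.51; Pioneer District $965.57; Lakeview Precinct $4,771.05. Sum = $12,950.00.
Sum already equals the total — no adjustment.

Summit Ward: $4,259.87 | Granite Borough: $2,953.51 | Pioneer District: $965.57 | Lakeview Precinct: $4,771.05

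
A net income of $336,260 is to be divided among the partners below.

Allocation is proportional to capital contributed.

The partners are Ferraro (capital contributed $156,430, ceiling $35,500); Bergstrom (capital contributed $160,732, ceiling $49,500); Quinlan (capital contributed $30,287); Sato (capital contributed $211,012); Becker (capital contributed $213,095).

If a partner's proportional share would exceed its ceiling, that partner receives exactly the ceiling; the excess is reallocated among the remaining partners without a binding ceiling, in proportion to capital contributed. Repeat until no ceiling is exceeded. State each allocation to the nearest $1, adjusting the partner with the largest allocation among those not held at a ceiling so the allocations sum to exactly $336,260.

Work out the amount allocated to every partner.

Ferraro: $35,500 | Bergstrom: $49,500 | Quinlan: $16,747 | Sato: $116,680 | Becker: $117,833

Sum of capital contributed: 771,556.
Unconstrained shares: Ferraro 68,175.42; Bergstrom 70,050.32; Quinlan 13,199.70; Sato 91,963.38; Becker 92,871.19.
Held at cap: Ferraro ($35,500), Bergstrom ($49,500); balance $251,260 reallocated over remaining capital contributed 454,394.
Shares after redistribution: Quinlan 16,747.39 → $16,747; Sato 116,680.40 → $116,680; Becker 117,832.21 → $117,832.
Rounding difference +$1 applied to Becker → $117,833.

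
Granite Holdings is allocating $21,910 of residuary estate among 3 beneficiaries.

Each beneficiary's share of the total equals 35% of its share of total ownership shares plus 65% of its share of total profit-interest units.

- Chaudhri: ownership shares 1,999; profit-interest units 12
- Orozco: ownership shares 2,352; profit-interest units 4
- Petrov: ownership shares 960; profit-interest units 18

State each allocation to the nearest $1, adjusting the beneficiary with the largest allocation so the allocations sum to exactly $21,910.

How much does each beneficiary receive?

Totals — ownership shares 5,311, profit-interest units 34.
Blended shares (35% ownership shares + 65% profit-interest units): Chaudhri 0.3611; Orozco 0.2315; Petrov 0.4074.
Raw shares: Chaudhri 7,912.75; Orozco 5,071.49996; Petrov 8,925.75.
After rounding ($1): Chaudhri $7,913; Orozco $5,071; Petrov $8,926. Sum = $21,910.
Rounded total matches; no reconciliation needed.

Chaudhri: $7,913 · Orozco: $5,071 · Petrov: $8,926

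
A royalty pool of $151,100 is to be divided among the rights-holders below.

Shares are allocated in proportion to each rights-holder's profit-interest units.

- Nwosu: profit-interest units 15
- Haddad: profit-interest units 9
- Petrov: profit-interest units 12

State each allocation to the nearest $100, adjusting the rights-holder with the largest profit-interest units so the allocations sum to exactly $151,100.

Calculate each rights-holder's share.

Nwosu: $62,900; Haddad: $37,800; Petrov: $50,400

Sum of profit-interest units: 36.
Raw shares: Nwosu 15/36 × $151,100 = 62,958.33; Haddad 9/36 × $151,100 = 37,775.00; Petrov 12/36 × $151,100 = 50,366.67.
At nearest $100: Nwosu $63,000; Haddad $37,800; Petrov $50,400. Sum = $151,200.
Difference $151,100 − $151,200 = −$100 applied to largest profit-interest units (Nwosu): Nwosu becomes $62,900.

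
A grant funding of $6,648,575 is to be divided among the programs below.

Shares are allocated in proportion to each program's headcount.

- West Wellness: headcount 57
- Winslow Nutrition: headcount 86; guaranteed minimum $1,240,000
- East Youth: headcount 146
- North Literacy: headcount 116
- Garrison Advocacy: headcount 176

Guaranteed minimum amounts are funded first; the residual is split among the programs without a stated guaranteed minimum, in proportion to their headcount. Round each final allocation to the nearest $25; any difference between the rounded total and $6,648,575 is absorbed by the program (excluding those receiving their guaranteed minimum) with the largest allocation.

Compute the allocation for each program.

Minimums first: Winslow Nutrition $1,240,000. Residual $5,408,575.
Residual split over remaining headcount 495: West Wellness 622,805.61 → $622,800; East Youth 1,595,256.46 → $1,595,250; North Literacy 1,267,464.04 → $1,267,475; Garrison Advocacy 1,923,048.89 → $1,923,050.

West Wellness: $622,800; Winslow Nutrition: $1,240,000; East Youth: $1,595,250; North Literacy: $1,267,475; Garrison Advocacy: $1,923,050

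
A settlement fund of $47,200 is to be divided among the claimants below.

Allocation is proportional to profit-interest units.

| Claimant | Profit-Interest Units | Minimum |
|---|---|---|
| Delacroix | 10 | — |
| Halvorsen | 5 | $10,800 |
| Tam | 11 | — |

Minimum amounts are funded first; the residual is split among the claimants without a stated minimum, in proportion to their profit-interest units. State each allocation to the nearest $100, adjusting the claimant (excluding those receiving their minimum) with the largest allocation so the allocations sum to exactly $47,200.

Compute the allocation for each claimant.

Delacroix: $17,300 | Halvorsen: $10,800 | Tam: $19,100

Guaranteed amounts: Halvorsen $10,800. Remaining pool $36,400.
Remaining pool split over remaining profit-interest units 21: Delacroix 17,333.33 → $17,300; Tam 19,066.67 → $19,100.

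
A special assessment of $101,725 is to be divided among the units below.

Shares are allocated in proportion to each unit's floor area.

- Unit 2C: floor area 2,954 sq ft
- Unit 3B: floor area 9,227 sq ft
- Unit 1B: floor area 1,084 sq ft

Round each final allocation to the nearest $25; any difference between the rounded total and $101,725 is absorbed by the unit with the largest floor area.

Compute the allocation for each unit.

Unit 2C: $22,650; Unit 3B: $70,750; Unit 1B: $8,325

Floor area total: 2,954 + 9,227 + 1,084 = 13,265.
Unrounded shares: Unit 2C 22,653.27; Unit 3B 70,758.88; Unit 1B 8,312.85.
At nearest $25: Unit 2C $22,650; Unit 3B $70,750; Unit 1B $8,325. Sum = $101,725.
No rounding difference to absorb.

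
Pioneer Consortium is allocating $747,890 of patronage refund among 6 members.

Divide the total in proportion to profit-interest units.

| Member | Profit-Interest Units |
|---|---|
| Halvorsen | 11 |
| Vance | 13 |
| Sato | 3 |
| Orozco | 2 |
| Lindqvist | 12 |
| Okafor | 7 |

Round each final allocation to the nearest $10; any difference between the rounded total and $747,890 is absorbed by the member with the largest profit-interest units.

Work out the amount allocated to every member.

Combined profit-interest units = 48.
Raw shares: Halvorsen 11/48 × $747,890 = 171,391.46; Vance 13/48 × $747,890 = 202,553.54; Sato 3/48 × $747,890 = 46,743.12; Orozco 2/48 × $747,890 = 31,162.08; Lindqvist 12/48 × $747,890 = 186,972.50; Okafor 7/48 × $747,890 = 109,067.29.
Rounded to nearest $10: Halvorsen $171,390; Vance $202,550; Sato $46,740; Orozco $31,160; Lindqvist $186,970; Okafor $109,070. Sum = $747,880.
Difference $747,890 − $747,880 = +$10 applied to largest profit-interest units (Vance): Vance becomes $202,560.

Halvorsen: $171,390 | Vance: $202,560 | Sato: $46,740 | Orozco: $31,160 | Lindqvist: $186,970 | Okafor: $109,070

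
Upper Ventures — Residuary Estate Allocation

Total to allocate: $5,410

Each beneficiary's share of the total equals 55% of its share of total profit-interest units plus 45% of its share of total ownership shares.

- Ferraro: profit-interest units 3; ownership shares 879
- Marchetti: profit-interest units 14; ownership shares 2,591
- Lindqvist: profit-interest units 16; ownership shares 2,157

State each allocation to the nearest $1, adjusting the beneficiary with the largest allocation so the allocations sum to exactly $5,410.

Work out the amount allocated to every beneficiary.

Ferraro: $651 · Marchetti: $2,383 · Lindqvist: $2,376

Profit-interest units total 33; ownership shares total 5,627.
Composite weights (55% profit-interest units + 45% ownership shares): Ferraro 0.1203; Marchetti 0.4405; Lindqvist 0.4392.
Proportional shares: Ferraro 650.80; Marchetti 2,383.32; Lindqvist 2,375.88.
At nearest $1: Ferraro $651; Marchetti $2,383; Lindqvist $2,376. Sum = $5,410.
Rounded total matches; no reconciliation needed.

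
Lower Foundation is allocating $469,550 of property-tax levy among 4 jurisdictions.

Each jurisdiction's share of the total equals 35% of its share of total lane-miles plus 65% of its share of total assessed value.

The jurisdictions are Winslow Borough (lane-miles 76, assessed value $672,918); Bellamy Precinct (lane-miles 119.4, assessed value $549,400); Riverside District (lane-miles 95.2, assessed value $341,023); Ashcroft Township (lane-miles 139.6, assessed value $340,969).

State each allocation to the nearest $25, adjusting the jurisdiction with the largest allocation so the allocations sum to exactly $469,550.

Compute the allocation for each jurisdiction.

Winslow Borough: $136,875 · Bellamy Precinct: $133,675 · Riverside District: $91,025 · Ashcroft Township: $107,975

Totals — lane-miles 430.2, assessed value 1,904,310.
Blended shares (35% lane-miles + 65% assessed value): Winslow Borough 0.2915; Bellamy Precinct 0.2847; Riverside District 0.1939; Ashcroft Township 0.2300.
Unrounded shares: Winslow Borough 136,882.97; Bellamy Precinct 133,665.91; Riverside District 91,024.18; Ashcroft Township 107,976.95.
At nearest $25: Winslow Borough $136,875; Bellamy Precinct $133,675; Riverside District $91,025; Ashcroft Township $107,975. Sum = $469,550.
Sum already equals the total — no adjustment.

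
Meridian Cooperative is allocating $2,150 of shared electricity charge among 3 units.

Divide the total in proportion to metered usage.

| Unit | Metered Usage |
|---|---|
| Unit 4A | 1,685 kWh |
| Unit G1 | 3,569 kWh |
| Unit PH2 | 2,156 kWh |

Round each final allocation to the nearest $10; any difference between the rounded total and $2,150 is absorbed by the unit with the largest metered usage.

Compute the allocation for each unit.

Unit 4A: $490 · Unit G1: $1,030 · Unit PH2: $630

Combined metered usage = 7,410.
Unrounded shares: Unit 4A 1,685/7,410 × $2,150 = 488.90; Unit G1 3,569/7,410 × $2,150 = 1,035.54; Unit PH2 2,156/7,410 × $2,150 = 625.56.
After rounding ($10): Unit 4A $490; Unit G1 $1,040; Unit PH2 $630. Sum = $2,160.
Difference $2,150 − $2,160 = −$10 applied to largest metered usage (Unit G1): Unit G1 becomes $1,030.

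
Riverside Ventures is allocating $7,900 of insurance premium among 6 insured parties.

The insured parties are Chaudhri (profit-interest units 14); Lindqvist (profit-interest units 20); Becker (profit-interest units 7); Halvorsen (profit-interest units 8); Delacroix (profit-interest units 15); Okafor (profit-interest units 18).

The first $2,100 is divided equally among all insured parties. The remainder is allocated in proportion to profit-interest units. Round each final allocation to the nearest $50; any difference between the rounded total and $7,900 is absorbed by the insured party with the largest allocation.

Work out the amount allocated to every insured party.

Equal tier: $2,100 ÷ 6 = $350 apiece.
Remainder $5,800 by profit-interest units (total 82): Chaudhri 990.24 → $1,000; Lindqvist 1,414.63 → $1,400; Becker 495.12 → $500; Halvorsen 565.85 → $550; Delacroix 1,060.98 → $1,050; Okafor 1,273.17 → $1,250.
Rounding difference +$50 on remainder applied to Lindqvist.
Totals: Chaudhri $350 + $1,000 = $1,350; Lindqvist $350 + $1,450 = $1,800; Becker $350 + $500 = $850; Halvorsen $350 + $550 = $900; Delacroix $350 + $1,050 = $1,400; Okafor $350 + $1,250 = $1,600.

Chaudhri: $1,350 · Lindqvist: $1,800 · Becker: $850 · Halvorsen: $900 · Delacroix: $1,400 · Okafor: $1,600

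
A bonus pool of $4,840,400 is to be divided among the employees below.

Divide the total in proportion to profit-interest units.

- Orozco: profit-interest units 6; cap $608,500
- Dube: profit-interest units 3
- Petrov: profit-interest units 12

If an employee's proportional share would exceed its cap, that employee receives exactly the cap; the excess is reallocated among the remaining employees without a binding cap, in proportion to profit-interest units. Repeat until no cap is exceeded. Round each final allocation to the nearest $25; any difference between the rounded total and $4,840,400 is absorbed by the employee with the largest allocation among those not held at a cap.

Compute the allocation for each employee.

Orozco: $608,500 · Dube: $846,375 · Petrov: $3,385,525

Sum of profit-interest units: 21.
Pro-rata shares before constraints: Orozco 1,382,971.43; Dube 691,485.71; Petrov 2,765,942.86.
Held at cap: Orozco ($608,500); remaining pool $4,231,900 reallocated over remaining profit-interest units 15.
Redistributed shares: Dube 846,380.00 → $846,375; Petrov 3,385,520.00 → $3,385,525.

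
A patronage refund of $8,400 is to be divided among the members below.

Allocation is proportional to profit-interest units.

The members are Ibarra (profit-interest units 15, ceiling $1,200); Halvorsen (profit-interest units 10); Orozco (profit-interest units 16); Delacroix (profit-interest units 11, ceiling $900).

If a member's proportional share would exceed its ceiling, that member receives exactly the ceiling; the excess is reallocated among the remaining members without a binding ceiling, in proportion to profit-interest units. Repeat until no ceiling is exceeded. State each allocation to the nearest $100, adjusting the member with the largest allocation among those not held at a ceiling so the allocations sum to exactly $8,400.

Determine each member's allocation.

Sum of profit-interest units: 52.
Pro-rata shares before constraints: Ibarra 2,423.08; Halvorsen 1,615.38; Orozco 2,584.62; Delacroix 1,776.92.
Cap binds for Ibarra ($1,200), Delacroix ($900); residual $6,300 reallocated over remaining profit-interest units 26.
Shares after redistribution: Halvorsen 2,423.08 → $2,400; Orozco 3,876.92 → $3,900.

Ibarra: $1,200 · Halvorsen: $2,400 · Orozco: $3,900 · Delacroix: $900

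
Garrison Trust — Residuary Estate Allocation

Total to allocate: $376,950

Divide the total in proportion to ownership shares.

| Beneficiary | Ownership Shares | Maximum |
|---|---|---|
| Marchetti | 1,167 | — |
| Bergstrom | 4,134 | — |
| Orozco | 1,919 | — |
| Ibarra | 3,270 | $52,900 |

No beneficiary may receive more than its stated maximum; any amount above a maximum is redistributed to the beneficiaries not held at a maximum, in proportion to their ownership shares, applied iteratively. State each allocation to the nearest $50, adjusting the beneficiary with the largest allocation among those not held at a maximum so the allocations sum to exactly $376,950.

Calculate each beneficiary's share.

Marchetti: $52,400 · Bergstrom: $185,500 · Orozco: $86,150 · Ibarra: $52,900

Ownership shares total: 10,490.
Proportional shares (ignoring caps): Marchetti 41,935.24; Bergstrom 148,552.08; Orozco 68,957.77; Ibarra 117,504.91.
Cap binds for Ibarra ($52,900); remaining pool $324,050 reallocated over remaining ownership shares 7,220.
Redistributed shares: Marchetti 52,377.61 → $52,400; Bergstrom 185,543.31 → $185,550; Orozco 86,129.08 → $86,150.
Rounding difference −$50 applied to Bergstrom → $185,500.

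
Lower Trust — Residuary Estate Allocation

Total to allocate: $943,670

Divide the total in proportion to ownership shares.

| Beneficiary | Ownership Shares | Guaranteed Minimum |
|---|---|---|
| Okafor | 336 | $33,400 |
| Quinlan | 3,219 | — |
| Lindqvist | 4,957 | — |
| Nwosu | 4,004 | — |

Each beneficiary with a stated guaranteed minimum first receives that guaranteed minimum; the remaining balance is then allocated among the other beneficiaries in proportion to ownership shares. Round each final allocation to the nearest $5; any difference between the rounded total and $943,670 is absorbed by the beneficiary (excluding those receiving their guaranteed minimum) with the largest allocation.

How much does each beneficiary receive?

Okafor: $33,400; Quinlan: $240,570; Lindqvist: $370,460; Nwosu: $299,240

Fund the minimums — Okafor $33,400. Balance $910,270.
Balance split over remaining ownership shares 12,180: Quinlan 240,571.36 → $240,570; Lindqvist 370,460.46 → $370,460; Nwosu 299,238.18 → $299,240.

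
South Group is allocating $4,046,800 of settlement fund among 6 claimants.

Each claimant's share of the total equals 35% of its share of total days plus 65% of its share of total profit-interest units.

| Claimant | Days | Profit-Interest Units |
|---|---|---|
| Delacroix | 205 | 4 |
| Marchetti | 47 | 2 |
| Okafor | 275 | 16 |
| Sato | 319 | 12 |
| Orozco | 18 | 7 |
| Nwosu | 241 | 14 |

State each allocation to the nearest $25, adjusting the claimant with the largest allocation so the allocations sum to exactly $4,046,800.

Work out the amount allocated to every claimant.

Days total 1,105; profit-interest units total 55.
Composite weights (35% days + 65% profit-interest units): Delacroix 0.1122; Marchetti 0.0385; Okafor 0.2762; Sato 0.2429; Orozco 0.0884; Nwosu 0.2418.
Pro-rata amounts: Delacroix 454,070.60; Marchetti 155,895.85; Okafor 1,117,705.85; Sato 982,801.42; Orozco 357,852.98; Nwosu 978,473.29.
At nearest $25: Delacroix $454,075; Marchetti $155,900; Okafor $1,117,700; Sato $982,800; Orozco $357,850; Nwosu $978,475. Sum = $4,046,800.
Rounded total matches; no reconciliation needed.

Delacroix: $454,075 · Marchetti: $155,900 · Okafor: $1,117,700 · Sato: $982,800 · Orozco: $357,850 · Nwosu: $978,475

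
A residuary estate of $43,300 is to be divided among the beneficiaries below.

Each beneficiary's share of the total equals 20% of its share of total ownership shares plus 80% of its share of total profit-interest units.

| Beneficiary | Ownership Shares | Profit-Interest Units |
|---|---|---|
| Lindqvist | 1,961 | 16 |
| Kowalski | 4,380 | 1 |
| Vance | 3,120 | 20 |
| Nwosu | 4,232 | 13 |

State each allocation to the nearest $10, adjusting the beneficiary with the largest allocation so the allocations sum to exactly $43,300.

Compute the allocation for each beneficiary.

Lindqvist: $12,330 | Kowalski: $3,460 | Vance: $15,830 | Nwosu: $11,680

Ownership shares total 13,693; profit-interest units total 50.
Composite weights (20% ownership shares + 80% profit-interest units): Lindqvist 0.2846; Kowalski 0.0800; Vance 0.3656; Nwosu 0.2698.
Pro-rata amounts: Lindqvist 12,325.01; Kowalski 3,462.89; Vance 15,829.21; Nwosu 11,682.89.
Rounded to nearest $10: Lindqvist $12,330; Kowalski $3,460; Vance $15,830; Nwosu $11,680. Sum = $43,300.
Sum already equals the total — no adjustment.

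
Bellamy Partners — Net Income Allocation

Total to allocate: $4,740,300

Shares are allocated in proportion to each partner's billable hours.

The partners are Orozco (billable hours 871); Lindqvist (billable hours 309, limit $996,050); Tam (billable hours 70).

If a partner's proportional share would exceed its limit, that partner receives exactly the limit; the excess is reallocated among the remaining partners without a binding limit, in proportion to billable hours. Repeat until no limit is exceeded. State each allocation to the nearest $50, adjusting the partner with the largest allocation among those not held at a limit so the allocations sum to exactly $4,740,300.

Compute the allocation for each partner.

Sum of billable hours: 1,250.
Pro-rata shares before constraints: Orozco 3,303,041.04; Lindqvist 1,171,802.16; Tam 265,456.80.
Capped: Lindqvist ($996,050); remaining pool $3,744,250 reallocated over remaining billable hours 941.
Remaining shares: Orozco 3,465,719.18 → $3,465,700; Tam 278,530.82 → $278,550.

Orozco: $3,465,700 | Lindqvist: $996,050 | Tam: $278,550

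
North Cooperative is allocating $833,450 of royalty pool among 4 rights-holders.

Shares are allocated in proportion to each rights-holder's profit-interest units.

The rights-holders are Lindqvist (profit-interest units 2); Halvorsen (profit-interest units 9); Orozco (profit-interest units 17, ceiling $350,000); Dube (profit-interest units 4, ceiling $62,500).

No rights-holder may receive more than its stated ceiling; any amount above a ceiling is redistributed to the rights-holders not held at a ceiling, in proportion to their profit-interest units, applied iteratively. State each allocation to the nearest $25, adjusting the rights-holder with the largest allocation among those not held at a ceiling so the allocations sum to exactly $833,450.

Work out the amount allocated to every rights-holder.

Lindqvist: $76,525 · Halvorsen: $344,425 · Orozco: $350,000 · Dube: $62,500

Profit-interest units total: 32.
Pro-rata shares before constraints: Lindqvist 52,090.62; Halvorsen 234,407.81; Orozco 442,770.31; Dube 104,181.25.
Held at cap: Orozco ($350,000), Dube ($62,500); balance $420,950 reallocated over remaining profit-interest units 11.
Redistributed shares: Lindqvist 76,536.36 → $76,525; Halvorsen 344,413.64 → $344,425.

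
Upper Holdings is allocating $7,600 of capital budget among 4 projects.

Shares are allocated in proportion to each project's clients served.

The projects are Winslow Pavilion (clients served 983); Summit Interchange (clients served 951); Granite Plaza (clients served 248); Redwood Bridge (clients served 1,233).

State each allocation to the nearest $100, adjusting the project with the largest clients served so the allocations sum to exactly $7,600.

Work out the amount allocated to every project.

Sum of clients served: 983 + 951 + 248 + 1,233 = 3,415.
Unrounded shares: Winslow Pavilion 2,187.64; Summit Interchange 2,116.43; Granite Plaza 551.92; Redwood Bridge 2,744.01.
At nearest $100: Winslow Pavilion $2,200; Summit Interchange $2,100; Granite Plaza $600; Redwood Bridge $2,700. Sum = $7,600.
No rounding difference to absorb.

Winslow Pavilion: $2,200; Summit Interchange: $2,100; Granite Plaza: $600; Redwood Bridge: $2,700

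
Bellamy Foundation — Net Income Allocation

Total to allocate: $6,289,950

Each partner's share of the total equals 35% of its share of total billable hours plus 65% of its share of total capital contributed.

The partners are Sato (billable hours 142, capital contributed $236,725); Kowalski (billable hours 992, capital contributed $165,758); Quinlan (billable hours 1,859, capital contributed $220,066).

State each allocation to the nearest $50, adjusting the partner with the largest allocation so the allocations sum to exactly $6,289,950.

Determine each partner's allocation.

Sato: $1,659,100; Kowalski: $1,818,250; Quinlan: $2,812,600

Totals — billable hours 2,993, capital contributed 622,549.
Blended shares (35% billable hours + 65% capital contributed): Sato 0.2638; Kowalski 0.2891; Quinlan 0.4472.
Proportional shares: Sato 1,659,091.86; Kowalski 1,818,242.32; Quinlan 2,812,615.82.
After rounding ($50): Sato $1,659,100; Kowalski $1,818,250; Quinlan $2,812,600. Sum = $6,289,950.
Rounded total matches; no reconciliation needed.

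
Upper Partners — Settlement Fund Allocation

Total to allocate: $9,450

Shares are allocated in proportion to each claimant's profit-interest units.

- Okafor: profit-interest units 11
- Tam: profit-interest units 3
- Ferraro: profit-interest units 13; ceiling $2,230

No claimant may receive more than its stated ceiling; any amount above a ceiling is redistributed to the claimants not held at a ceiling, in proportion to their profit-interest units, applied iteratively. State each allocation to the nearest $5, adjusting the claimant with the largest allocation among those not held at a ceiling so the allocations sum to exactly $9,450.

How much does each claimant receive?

Okafor: $5,675 · Tam: $1,545 · Ferraro: $2,230

Sum of profit-interest units: 27.
Pro-rata shares before constraints: Okafor 3,850.00; Tam 1,050.00; Ferraro 4,550.00.
Cap binds for Ferraro ($2,230); remaining pool $7,220 reallocated over remaining profit-interest units 14.
Shares after redistribution: Okafor 5,672.86 → $5,675; Tam 1,547.14 → $1,545.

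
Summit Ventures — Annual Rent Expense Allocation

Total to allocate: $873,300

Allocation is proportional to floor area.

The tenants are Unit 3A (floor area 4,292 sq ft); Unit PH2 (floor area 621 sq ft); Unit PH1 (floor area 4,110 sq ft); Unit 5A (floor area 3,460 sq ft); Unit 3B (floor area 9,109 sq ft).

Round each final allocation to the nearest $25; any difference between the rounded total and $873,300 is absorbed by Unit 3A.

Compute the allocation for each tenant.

Sum of floor area: 21,592.
Raw shares: Unit 3A 4,292/21,592 × $873,300 = 173,592.24; Unit PH2 621/21,592 × $873,300 = 25,116.68; Unit PH1 4,110/21,592 × $873,300 = 166,231.15; Unit 5A 3,460/21,592 × $873,300 = 139,941.55; Unit 3B 9,109/21,592 × $873,300 = 368,418.38.
Rounded to nearest $25: Unit 3A $173,600; Unit PH2 $25,125; Unit PH1 $166,225; Unit 5A $139,950; Unit 3B $368,425. Sum = $873,325.
Difference $873,300 − $873,325 = −$25 applied to Unit 3A: Unit 3A becomes $173,575.

Unit 3A: $173,575 · Unit PH2: $25,125 · Unit PH1: $166,225 · Unit 5A: $139,950 · Unit 3B: $368,425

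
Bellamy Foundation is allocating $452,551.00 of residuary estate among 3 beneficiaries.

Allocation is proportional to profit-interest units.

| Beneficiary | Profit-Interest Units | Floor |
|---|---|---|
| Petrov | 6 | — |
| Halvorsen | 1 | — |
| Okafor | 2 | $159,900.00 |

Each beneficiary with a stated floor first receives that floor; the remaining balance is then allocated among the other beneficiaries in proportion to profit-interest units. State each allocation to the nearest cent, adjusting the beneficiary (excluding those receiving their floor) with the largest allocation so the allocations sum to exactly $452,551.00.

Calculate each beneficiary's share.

Petrov: $250,843.71 · Halvorsen: $41,807.29 · Okafor: $159,900.00

Minimums first: Okafor $159,900.00. Residual $292,651.00.
Residual split over remaining profit-interest units 7: Petrov 250,843.7143 → $250,843.71; Halvorsen 41,807.2857 → $41,807.29.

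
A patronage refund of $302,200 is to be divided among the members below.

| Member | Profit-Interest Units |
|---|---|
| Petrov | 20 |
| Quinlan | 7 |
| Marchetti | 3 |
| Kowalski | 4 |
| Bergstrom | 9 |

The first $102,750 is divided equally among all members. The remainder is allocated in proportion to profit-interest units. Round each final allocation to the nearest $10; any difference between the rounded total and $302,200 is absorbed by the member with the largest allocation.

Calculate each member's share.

Petrov: $113,310 · Quinlan: $53,020 · Marchetti: $34,470 · Kowalski: $39,100 · Bergstrom: $62,300

First tranche $102,750 split equally: $20,550 each.
Remainder $199,450 by profit-interest units (total 43): Petrov 92,767.44 → $92,770; Quinlan 32,468.60 → $32,470; Marchetti 13,915.12 → $13,920; Kowalski 18,553.49 → $18,550; Bergstrom 41,745.35 → $41,750.
Rounding difference −$10 on remainder applied to Petrov.
Totals: Petrov $20,550 + $92,760 = $113,310; Quinlan $20,550 + $32,470 = $53,020; Marchetti $20,550 + $13,920 = $34,470; Kowalski $20,550 + $18,550 = $39,100; Bergstrom $20,550 + $41,750 = $62,300.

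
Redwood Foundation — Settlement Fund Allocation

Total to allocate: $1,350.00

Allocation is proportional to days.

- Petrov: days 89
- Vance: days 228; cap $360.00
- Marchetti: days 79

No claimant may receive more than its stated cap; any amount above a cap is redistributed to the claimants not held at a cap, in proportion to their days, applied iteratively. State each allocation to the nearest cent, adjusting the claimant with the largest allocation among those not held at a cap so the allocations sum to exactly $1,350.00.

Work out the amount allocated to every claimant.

Petrov: $524.46 | Vance: $360.00 | Marchetti: $465.54

Days total: 396.
Proportional shares (ignoring caps): Petrov 303.4091; Vance 777.2727; Marchetti 269.3182.
Cap binds for Vance ($360.00); remaining pool $990.00 reallocated over remaining days 168.
Shares after redistribution: Petrov 524.4643 → $524.46; Marchetti 465.5357 → $465.54.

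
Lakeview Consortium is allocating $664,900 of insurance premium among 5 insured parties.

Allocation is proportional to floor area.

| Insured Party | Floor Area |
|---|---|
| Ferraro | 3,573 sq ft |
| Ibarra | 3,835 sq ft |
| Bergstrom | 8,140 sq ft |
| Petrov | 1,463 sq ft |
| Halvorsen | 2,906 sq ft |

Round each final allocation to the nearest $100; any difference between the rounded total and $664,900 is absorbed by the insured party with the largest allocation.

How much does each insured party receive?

Ferraro: $119,300; Ibarra: $128,000; Bergstrom: $271,800; Petrov: $48,800; Halvorsen: $97,000

Total floor area = 19,917.
Raw shares: Ferraro 3,573/19,917 × $664,900 = 119,279.39; Ibarra 3,835/19,917 × $664,900 = 128,025.88; Bergstrom 8,140/19,917 × $664,900 = 271,742.03; Petrov 1,463/19,917 × $664,900 = 48,840.12; Halvorsen 2,906/19,917 × $664,900 = 97,012.57.
After rounding ($100): Ferraro $119,300; Ibarra $128,000; Bergstrom $271,700; Petrov $48,800; Halvorsen $97,000. Sum = $664,800.
Difference $664,900 − $664,800 = +$100 applied to largest allocation (Bergstrom): Bergstrom becomes $271,800.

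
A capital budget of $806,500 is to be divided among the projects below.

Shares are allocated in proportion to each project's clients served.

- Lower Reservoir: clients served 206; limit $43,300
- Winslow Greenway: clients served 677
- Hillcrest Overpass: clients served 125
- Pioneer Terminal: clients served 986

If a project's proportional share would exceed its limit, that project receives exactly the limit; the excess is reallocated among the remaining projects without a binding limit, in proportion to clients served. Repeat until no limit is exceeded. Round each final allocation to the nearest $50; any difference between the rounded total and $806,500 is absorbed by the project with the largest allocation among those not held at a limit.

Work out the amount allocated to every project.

Lower Reservoir: $43,300 · Winslow Greenway: $288,950 · Hillcrest Overpass: $53,350 · Pioneer Terminal: $420,900

Combined clients served = 1,994.
Unconstrained shares: Lower Reservoir 83,319.46; Winslow Greenway 273,821.72; Hillcrest Overpass 50,557.92; Pioneer Terminal 398,800.90.
Held at cap: Lower Reservoir ($43,300); remaining pool $763,200 reallocated over remaining clients served 1,788.
Shares after redistribution: Winslow Greenway 288,974.50 → $288,950; Hillcrest Overpass 53,355.70 → $53,350; Pioneer Terminal 420,869.80 → $420,850.
Rounding difference +$50 applied to Pioneer Terminal → $420,900.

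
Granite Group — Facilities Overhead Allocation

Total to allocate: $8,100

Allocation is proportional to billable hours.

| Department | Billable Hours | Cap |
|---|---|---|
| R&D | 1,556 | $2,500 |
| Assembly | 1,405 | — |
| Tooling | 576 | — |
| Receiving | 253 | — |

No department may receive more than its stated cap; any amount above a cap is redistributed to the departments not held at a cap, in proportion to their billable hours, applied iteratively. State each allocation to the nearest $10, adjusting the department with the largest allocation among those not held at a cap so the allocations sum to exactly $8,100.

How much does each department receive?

Billable hours total: 3,790.
Pro-rata shares before constraints: R&D 3,325.49; Assembly 3,002.77; Tooling 1,231.03; Receiving 540.71.
Capped: R&D ($2,500); residual $5,600 reallocated over remaining billable hours 2,234.
Redistributed shares: Assembly 3,521.93 → $3,520; Tooling 1,443.87 → $1,440; Receiving 634.20 → $630.
Rounding difference +$10 applied to Assembly → $3,530.

R&D: $2,500 | Assembly: $3,530 | Tooling: $1,440 | Receiving: $630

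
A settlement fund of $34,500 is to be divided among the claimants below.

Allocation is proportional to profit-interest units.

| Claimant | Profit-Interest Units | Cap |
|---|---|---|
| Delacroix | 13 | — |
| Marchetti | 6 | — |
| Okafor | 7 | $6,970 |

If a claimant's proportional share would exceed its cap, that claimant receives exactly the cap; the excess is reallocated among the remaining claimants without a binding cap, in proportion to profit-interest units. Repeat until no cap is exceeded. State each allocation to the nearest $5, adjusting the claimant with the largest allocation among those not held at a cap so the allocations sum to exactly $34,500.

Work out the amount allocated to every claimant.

Combined profit-interest units = 26.
Pro-rata shares before constraints: Delacroix 17,250.00; Marchetti 7,961.54; Okafor 9,288.46.
Cap binds for Okafor ($6,970); remaining pool $27,530 reallocated over remaining profit-interest units 19.
Redistributed shares: Delacroix 18,836.32 → $18,835; Marchetti 8,693.68 → $8,695.

Delacroix: $18,835 · Marchetti: $8,695 · Okafor: $6,970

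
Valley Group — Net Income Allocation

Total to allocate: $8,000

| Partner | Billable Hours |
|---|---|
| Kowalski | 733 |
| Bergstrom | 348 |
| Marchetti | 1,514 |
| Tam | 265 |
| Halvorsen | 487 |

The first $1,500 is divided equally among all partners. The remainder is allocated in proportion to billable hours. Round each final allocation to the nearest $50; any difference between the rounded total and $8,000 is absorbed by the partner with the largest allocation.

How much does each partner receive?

First tranche $1,500 split equally: $300 each.
Remainder $6,500 by billable hours (total 3,347): Kowalski 1,423.51 → $1,400; Bergstrom 675.83 → $700; Marchetti 2,940.24 → $2,950; Tam 514.64 → $500; Halvorsen 945.77 → $950.
Totals: Kowalski $300 + $1,400 = $1,700; Bergstrom $300 + $700 = $1,000; Marchetti $300 + $2,950 = $3,250; Tam $300 + $500 = $800; Halvorsen $300 + $950 = $1,250.

Kowalski: $1,700; Bergstrom: $1,000; Marchetti: $3,250; Tam: $800; Halvorsen: $1,250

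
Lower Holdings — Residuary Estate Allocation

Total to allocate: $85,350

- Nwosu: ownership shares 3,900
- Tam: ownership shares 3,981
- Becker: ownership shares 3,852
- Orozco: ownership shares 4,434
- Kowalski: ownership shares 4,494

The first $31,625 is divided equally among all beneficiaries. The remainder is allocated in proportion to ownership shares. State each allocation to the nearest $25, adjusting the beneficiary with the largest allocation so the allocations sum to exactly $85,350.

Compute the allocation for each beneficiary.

First tranche $31,625 split equally: $6,325 each.
Remainder $53,725 by ownership shares (total 20,661): Nwosu 10,141.21 → $10,150; Tam 10,351.83 → $10,350; Becker 10,016.39 → $10,025; Orozco 11,529.77 → $11,525; Kowalski 11,685.79 → $11,675.
Totals: Nwosu $6,325 + $10,150 = $16,475; Tam $6,325 + $10,350 = $16,675; Becker $6,325 + $10,025 = $16,350; Orozco $6,325 + $11,525 = $17,850; Kowalski $6,325 + $11,675 = $18,000.

Nwosu: $16,475 · Tam: $16,675 · Becker: $16,350 · Orozco: $17,850 · Kowalski: $18,000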